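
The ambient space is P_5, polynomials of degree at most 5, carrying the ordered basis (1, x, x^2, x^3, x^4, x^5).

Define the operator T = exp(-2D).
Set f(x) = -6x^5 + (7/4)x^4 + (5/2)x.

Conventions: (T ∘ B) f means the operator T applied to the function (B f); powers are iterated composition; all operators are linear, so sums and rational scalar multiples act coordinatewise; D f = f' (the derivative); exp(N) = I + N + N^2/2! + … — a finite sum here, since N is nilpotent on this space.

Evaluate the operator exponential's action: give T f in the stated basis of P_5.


g(x) = -6x^5 + (247/4)x^4 - 254x^3 + 522x^2 - (1067/2)x + 215

order-1 term: 60x^4 - 14x^3 - 5
order-2 term: -240x^3 + 42x^2
order-3 term: 480x^2 - 56x
order-4 term: -480x + 28
order-5 term: 192
the series for exp(-2D) f terminates at order 5
exp(-2D) f = -6x^5 + (247/4)x^4 - 254x^3 + 522x^2 - (1067/2)x + 215


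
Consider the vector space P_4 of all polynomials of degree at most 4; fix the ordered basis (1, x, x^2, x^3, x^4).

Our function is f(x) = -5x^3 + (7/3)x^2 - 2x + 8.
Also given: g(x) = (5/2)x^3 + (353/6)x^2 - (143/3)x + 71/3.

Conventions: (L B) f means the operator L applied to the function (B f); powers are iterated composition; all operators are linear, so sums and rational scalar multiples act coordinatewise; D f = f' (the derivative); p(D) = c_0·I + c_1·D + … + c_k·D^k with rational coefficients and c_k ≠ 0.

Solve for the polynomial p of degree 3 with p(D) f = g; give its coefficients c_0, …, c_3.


p(D) = -(1/2)·I − 4·D + D^2 − (1/2)·D^3, i.e. c_0 = -1/2, c_1 = -4, c_2 = 1, c_3 = -1/2

D^0 f = -5x^3 + (7/3)x^2 - 2x + 8
D^1 f = -15x^2 + (14/3)x - 2
D^2 f = -30x + 14/3
D^3 f = -30
matching coefficients of g against c_0 f + c_1 Df + … from the top degree down determines the c_i
solution: c_0 = -1/2, c_1 = -4, c_2 = 1, c_3 = -1/2


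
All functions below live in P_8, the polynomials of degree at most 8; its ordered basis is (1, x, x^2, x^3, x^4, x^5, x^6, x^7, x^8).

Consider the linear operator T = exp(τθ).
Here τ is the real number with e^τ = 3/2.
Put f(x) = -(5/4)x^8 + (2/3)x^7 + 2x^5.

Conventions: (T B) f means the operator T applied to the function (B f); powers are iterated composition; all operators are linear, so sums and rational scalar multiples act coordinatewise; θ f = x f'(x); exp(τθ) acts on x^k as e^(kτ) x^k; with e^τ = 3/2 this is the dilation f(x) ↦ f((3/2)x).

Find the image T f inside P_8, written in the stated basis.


exp(τθ) x^k = e^(kτ) x^k; with e^τ = 3/2 this sends x^k to (3/2)^k x^k
x^5 ↦ 243/32 x^5
x^7 ↦ 2187/128 x^7
x^8 ↦ 6561/256 x^8
applying this coordinatewise to f: exp(τθ) f = -(32805/1024)x^8 + (729/64)x^7 + (243/16)x^5

the result is g(x) = -(32805/1024)x^8 + (729/64)x^7 + (243/16)x^5


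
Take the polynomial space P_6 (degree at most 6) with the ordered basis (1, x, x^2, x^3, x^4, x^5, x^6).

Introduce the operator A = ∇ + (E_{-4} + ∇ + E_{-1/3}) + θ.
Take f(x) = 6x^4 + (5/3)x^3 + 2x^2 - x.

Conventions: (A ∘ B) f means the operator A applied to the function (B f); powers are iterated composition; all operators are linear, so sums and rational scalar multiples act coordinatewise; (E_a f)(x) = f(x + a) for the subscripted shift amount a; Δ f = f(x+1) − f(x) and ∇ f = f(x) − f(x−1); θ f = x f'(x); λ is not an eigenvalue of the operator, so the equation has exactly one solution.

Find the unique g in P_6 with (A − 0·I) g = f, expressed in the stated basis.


write g with unknown coordinates in the stated basis and equate coefficients in (A − 0·I) g = f
solving from the highest basis element down gives g = x^4 + (11/5)x^3 - (1009/60)x^2 + (4079/162)x + 867617/9720
check: A g = 6x^4 + (5/3)x^3 + 2x^2 - x
so A g − 0·g = 6x^4 + (5/3)x^3 + 2x^2 - x = f ✓

g(x) = x^4 + (11/5)x^3 - (1009/60)x^2 + (4079/162)x + 867617/9720


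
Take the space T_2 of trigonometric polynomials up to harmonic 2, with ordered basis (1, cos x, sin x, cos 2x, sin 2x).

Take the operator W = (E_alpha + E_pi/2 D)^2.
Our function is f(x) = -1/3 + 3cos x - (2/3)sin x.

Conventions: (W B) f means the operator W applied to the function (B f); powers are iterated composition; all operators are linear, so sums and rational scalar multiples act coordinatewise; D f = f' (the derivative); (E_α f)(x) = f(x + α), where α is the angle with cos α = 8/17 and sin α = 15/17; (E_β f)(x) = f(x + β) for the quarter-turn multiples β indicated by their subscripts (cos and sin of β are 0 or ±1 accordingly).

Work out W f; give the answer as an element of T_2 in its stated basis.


E_alpha f = -1/3 + (14/17)cos x - (151/51)sin x
D f = -(2/3)cos x - 3sin x
E_pi/2 D f = -3cos x + (2/3)sin x
(E_alpha + E_pi/2 D) f = -1/3 - (37/17)cos x - (39/17)sin x
E_alpha (E_alpha + E_pi/2 D) f = -1/3 - (881/289)cos x + (243/289)sin x
D (E_alpha + E_pi/2 D) f = -(39/17)cos x + (37/17)sin x
E_pi/2 D (E_alpha + E_pi/2 D) f = (37/17)cos x + (39/17)sin x
(E_alpha + E_pi/2 D) (E_alpha + E_pi/2 D) f = -1/3 - (252/289)cos x + (906/289)sin x

the image equals g(x) = -1/3 - (252/289)cos x + (906/289)sin x


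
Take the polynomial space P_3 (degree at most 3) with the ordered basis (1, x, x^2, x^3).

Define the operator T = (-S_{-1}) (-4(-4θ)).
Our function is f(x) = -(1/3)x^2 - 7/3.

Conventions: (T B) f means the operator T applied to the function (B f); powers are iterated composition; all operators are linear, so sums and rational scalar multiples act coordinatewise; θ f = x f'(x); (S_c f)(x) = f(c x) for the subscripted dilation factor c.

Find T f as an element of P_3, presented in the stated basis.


g(x) = (32/3)x^2

θ f = -(2/3)x^2
(-4θ) f = (8/3)x^2
(-4(-4θ)) f = -(32/3)x^2
S_{-1} (-4(-4θ)) f = -(32/3)x^2
(-S_{-1}) (-4(-4θ)) f = (32/3)x^2


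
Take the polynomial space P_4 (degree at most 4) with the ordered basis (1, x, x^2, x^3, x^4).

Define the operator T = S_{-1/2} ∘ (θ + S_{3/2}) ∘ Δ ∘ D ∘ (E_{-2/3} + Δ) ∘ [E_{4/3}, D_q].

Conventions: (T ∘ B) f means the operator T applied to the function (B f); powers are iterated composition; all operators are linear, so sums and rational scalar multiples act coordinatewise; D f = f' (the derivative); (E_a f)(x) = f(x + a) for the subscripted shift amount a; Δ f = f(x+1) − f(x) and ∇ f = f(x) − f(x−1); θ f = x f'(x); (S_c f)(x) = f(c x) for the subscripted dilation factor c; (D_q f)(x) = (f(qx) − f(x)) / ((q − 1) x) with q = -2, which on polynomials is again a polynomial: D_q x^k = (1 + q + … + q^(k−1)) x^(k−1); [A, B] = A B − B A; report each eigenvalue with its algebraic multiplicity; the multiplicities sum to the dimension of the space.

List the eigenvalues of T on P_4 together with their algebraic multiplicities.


image of 1: 0
image of x: 0
image of x^2: 0
image of x^3: 0
image of x^4: -72
the matrix is upper triangular; its diagonal is (0, 0, 0, 0, 0)
for a triangular matrix the eigenvalues are the diagonal entries, with algebraic multiplicity their repetition count

λ = 0 (multiplicity 5)


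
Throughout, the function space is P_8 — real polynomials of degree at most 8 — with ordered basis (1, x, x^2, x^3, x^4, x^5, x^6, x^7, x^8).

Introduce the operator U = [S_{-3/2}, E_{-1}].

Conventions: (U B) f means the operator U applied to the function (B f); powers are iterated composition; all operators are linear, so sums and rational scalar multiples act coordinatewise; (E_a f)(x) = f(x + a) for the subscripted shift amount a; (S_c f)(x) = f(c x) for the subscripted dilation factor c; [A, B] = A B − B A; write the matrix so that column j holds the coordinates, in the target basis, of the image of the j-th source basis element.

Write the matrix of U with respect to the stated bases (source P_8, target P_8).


the matrix is [[0, -5/2, -5/4, -35/8, -65/16, -275/32, -665/64, -2315/128, -6305/256]; [0, 0, 15/2, 45/8, 105/4, 975/32, 2475/32, 13965/128, 6945/32]; [0, 0, 0, -135/8, -135/8, -1575/16, -8775/64, -51975/128, -41895/64]; [0, 0, 0, 0, 135/4, 675/16, 4725/16, 61425/128, 51975/32]; [0, 0, 0, 0, 0, -2025/32, -6075/64, -99225/128, -184275/128]; [0, 0, 0, 0, 0, 0, 3645/32, 25515/128, 59535/32]; [0, 0, 0, 0, 0, 0, 0, -25515/128, -25515/64]; [0, 0, 0, 0, 0, 0, 0, 0, 10935/32]; [0, 0, 0, 0, 0, 0, 0, 0, 0]] (rows listed top to bottom)

image of 1: 0
image of x: -5/2
image of x^2: (15/2)x - 5/4
image of x^3: -(135/8)x^2 + (45/8)x - 35/8
image of x^4: (135/4)x^3 - (135/8)x^2 + (105/4)x - 65/16
image of x^5: -(2025/32)x^4 + (675/16)x^3 - (1575/16)x^2 + (975/32)x - 275/32
image of x^6: (3645/32)x^5 - (6075/64)x^4 + (4725/16)x^3 - (8775/64)x^2 + (2475/32)x - 665/64
image of x^7: -(25515/128)x^6 + (25515/128)x^5 - (99225/128)x^4 + (61425/128)x^3 - (51975/128)x^2 + (13965/128)x - 2315/128
image of x^8: (10935/32)x^7 - (25515/64)x^6 + (59535/32)x^5 - (184275/128)x^4 + (51975/32)x^3 - (41895/64)x^2 + (6945/32)x - 6305/256
each image's coordinates form column j of the matrix


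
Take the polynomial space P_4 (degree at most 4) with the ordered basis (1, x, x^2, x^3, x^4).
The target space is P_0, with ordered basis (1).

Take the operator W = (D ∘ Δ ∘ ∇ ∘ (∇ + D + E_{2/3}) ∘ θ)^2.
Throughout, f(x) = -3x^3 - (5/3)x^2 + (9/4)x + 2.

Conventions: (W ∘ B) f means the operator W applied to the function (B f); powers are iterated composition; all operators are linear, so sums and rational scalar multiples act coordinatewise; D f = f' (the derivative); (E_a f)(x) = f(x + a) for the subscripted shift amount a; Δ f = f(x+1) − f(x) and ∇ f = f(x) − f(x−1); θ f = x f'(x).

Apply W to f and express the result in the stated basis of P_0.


the image equals g(x) = 0

θ f = -9x^3 - (10/3)x^2 + (9/4)x
∇ θ f = -27x^2 + (61/3)x - 41/12
D θ f = -27x^2 - (20/3)x + 9/4
E_{2/3} θ f = -9x^3 - (64/3)x^2 - (511/36)x - 143/54
(∇ + D + E_{2/3}) θ f = -9x^3 - (226/3)x^2 - (19/36)x - 103/27
∇ (∇ + D + E_{2/3}) θ f = -27x^2 - (371/3)x + 2369/36
Δ ∇ (∇ + D + E_{2/3}) θ f = -54x - 452/3
D Δ ∇ (∇ + D + E_{2/3}) θ f = -54
θ (D ∘ Δ ∘ ∇ ∘ (∇ + D + E_{2/3}) ∘ θ) f = 0
∇ θ (D ∘ Δ ∘ ∇ ∘ (∇ + D + E_{2/3}) ∘ θ) f = 0
D θ (D ∘ Δ ∘ ∇ ∘ (∇ + D + E_{2/3}) ∘ θ) f = 0
E_{2/3} θ (D ∘ Δ ∘ ∇ ∘ (∇ + D + E_{2/3}) ∘ θ) f = 0
(∇ + D + E_{2/3}) θ (D ∘ Δ ∘ ∇ ∘ (∇ + D + E_{2/3}) ∘ θ) f = 0
∇ (∇ + D + E_{2/3}) θ (D ∘ Δ ∘ ∇ ∘ (∇ + D + E_{2/3}) ∘ θ) f = 0
Δ ∇ (∇ + D + E_{2/3}) θ (D ∘ Δ ∘ ∇ ∘ (∇ + D + E_{2/3}) ∘ θ) f = 0
D Δ ∇ (∇ + D + E_{2/3}) θ (D ∘ Δ ∘ ∇ ∘ (∇ + D + E_{2/3}) ∘ θ) f = 0


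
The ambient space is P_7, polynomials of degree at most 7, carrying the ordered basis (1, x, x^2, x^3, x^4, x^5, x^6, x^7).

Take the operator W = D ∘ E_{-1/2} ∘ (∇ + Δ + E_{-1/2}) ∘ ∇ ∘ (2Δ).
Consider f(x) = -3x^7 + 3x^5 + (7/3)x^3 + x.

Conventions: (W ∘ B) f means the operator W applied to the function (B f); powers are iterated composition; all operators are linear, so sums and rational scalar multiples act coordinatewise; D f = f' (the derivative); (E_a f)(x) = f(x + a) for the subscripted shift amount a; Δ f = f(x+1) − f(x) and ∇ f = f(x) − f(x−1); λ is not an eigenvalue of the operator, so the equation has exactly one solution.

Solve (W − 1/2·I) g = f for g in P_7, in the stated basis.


write g with unknown coordinates in the stated basis and equate coefficients in (W − 1/2·I) g = f
solving from the highest basis element down gives g = 6x^7 - 6x^5 + 5040x^4 + (60466/3)x^3 - 26640x^2 + 541438x + 943904
check: W g = 2520x^4 + 10080x^3 - 13320x^2 + 270720x + 471952
so W g − 1/2·g = -3x^7 + 3x^5 + (7/3)x^3 + x = f ✓

the result is g(x) = 6x^7 - 6x^5 + 5040x^4 + (60466/3)x^3 - 26640x^2 + 541438x + 943904


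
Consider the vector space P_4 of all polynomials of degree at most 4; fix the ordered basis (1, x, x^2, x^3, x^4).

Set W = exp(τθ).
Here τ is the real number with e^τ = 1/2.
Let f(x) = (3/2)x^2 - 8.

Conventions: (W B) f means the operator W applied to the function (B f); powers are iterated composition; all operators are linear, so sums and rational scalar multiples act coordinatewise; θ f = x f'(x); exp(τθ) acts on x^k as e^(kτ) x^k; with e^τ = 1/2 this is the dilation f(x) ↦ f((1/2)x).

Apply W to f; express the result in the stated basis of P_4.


exp(τθ) x^k = e^(kτ) x^k; with e^τ = 1/2 this sends x^k to (1/2)^k x^k
x^2 ↦ 1/4 x^2
applying this coordinatewise to f: exp(τθ) f = (3/8)x^2 - 8

the result is g(x) = (3/8)x^2 - 8


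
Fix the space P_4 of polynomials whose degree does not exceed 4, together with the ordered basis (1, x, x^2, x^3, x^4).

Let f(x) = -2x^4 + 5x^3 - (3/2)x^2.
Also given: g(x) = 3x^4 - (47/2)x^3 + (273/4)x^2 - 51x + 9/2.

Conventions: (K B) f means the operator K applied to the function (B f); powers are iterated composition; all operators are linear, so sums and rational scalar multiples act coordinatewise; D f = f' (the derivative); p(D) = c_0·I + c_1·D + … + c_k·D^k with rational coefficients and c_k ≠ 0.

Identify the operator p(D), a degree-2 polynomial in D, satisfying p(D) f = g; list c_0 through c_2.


D^0 f = -2x^4 + 5x^3 - (3/2)x^2
D^1 f = -8x^3 + 15x^2 - 3x
D^2 f = -24x^2 + 30x - 3
matching coefficients of g against c_0 f + c_1 Df + … from the top degree down determines the c_i
solution: c_0 = -3/2, c_1 = 2, c_2 = -3/2

p(D) = -(3/2)·I + 2·D − (3/2)·D^2, i.e. c_0 = -3/2, c_1 = 2, c_2 = -3/2


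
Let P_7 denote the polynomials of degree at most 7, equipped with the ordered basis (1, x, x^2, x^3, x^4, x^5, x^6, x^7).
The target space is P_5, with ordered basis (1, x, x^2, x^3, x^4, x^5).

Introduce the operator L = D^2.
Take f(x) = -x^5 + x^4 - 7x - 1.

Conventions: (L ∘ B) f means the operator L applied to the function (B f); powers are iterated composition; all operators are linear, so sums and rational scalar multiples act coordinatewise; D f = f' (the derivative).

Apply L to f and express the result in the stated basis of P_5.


D f = -5x^4 + 4x^3 - 7
D D f = -20x^3 + 12x^2

the image equals g(x) = -20x^3 + 12x^2


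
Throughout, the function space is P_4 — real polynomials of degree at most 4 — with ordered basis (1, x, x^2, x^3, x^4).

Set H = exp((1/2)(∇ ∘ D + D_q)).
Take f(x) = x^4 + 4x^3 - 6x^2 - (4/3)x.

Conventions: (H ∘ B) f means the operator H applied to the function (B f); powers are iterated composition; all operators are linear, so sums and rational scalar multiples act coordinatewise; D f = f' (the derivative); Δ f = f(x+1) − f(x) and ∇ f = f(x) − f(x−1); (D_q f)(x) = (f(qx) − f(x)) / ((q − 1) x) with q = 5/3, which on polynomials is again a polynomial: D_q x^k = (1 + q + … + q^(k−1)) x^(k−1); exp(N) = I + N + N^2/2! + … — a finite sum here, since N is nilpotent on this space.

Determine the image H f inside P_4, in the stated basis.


order-1 term: (136/27)x^3 + (152/9)x^2 - 2x - 32/3
order-2 term: (1666/243)x^2 + (508/27)x + 25/6
order-3 term: (6664/2187)x + 3952/729
order-4 term: 833/2187
the series for exp((1/2)(∇ ∘ D + D_q)) f terminates at order 4
exp((1/2)(∇ ∘ D + D_q)) f = x^4 + (244/27)x^3 + (4312/243)x^2 + (40522/2187)x - 3053/4374

the image equals g(x) = x^4 + (244/27)x^3 + (4312/243)x^2 + (40522/2187)x - 3053/4374


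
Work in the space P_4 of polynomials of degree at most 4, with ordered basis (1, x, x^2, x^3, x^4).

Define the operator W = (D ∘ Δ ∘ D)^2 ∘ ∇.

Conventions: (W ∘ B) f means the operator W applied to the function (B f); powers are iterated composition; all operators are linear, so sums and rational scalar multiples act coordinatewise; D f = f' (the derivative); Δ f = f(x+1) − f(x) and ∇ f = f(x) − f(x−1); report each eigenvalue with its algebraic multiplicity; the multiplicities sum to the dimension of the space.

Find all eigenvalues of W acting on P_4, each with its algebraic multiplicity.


image of 1: 0
image of x: 0
image of x^2: 0
image of x^3: 0
image of x^4: 0
the matrix is upper triangular; its diagonal is (0, 0, 0, 0, 0)
for a triangular matrix the eigenvalues are the diagonal entries, with algebraic multiplicity their repetition count

λ = 0 (multiplicity 5)


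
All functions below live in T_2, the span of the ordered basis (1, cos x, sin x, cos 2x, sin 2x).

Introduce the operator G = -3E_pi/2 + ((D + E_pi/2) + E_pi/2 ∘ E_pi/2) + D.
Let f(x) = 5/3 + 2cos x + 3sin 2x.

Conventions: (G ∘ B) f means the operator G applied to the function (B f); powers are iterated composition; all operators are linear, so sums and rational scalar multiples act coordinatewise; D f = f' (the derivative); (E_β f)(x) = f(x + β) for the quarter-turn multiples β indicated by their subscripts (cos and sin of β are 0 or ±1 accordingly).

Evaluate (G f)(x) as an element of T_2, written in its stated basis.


g(x) = -5/3 - 2cos x + 12cos 2x + 9sin 2x

E_pi/2 f = 5/3 - 2sin x - 3sin 2x
(-3E_pi/2) f = -5 + 6sin x + 9sin 2x
D f = -2sin x + 6cos 2x
E_pi/2 f = 5/3 - 2sin x - 3sin 2x
(D + E_pi/2) f = 5/3 - 4sin x + 6cos 2x - 3sin 2x
E_pi/2 f = 5/3 - 2sin x - 3sin 2x
E_pi/2 E_pi/2 f = 5/3 - 2cos x + 3sin 2x
((D + E_pi/2) + E_pi/2 ∘ E_pi/2) f = 10/3 - 2cos x - 4sin x + 6cos 2x
D f = -2sin x + 6cos 2x
(-3E_pi/2 + ((D + E_pi/2) + E_pi/2 ∘ E_pi/2) + D) f = -5/3 - 2cos x + 12cos 2x + 9sin 2x


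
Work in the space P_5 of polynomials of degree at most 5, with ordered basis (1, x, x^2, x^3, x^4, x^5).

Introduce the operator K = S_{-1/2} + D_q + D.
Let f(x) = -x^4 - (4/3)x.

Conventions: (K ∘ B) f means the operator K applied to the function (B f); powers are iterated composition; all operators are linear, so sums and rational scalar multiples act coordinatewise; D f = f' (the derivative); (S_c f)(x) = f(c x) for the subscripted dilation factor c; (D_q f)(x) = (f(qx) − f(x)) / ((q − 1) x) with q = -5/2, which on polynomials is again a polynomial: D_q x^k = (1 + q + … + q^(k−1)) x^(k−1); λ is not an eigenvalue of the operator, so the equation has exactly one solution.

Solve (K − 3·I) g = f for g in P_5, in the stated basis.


write g with unknown coordinates in the stated basis and equate coefficients in (K − 3·I) g = f
solving from the highest basis element down gives g = (16/47)x^4 - (176/235)x^3 - (496/235)x^2 + (56/705)x + 56/705
check: K g = (1/47)x^4 - (528/235)x^3 - (1488/235)x^2 - (772/705)x + 56/235
so K g − 3·g = -x^4 - (4/3)x = f ✓

the result is g(x) = (16/47)x^4 - (176/235)x^3 - (496/235)x^2 + (56/705)x + 56/705


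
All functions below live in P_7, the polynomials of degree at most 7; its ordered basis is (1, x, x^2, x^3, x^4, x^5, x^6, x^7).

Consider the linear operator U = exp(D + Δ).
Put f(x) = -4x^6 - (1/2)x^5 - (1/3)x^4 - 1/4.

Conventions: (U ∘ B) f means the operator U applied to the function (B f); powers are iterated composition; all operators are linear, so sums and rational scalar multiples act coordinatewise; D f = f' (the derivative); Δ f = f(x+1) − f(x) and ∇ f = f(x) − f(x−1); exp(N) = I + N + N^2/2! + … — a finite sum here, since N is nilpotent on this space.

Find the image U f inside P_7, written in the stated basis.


order-1 term: -48x^5 - 65x^4 - (263/3)x^3 - 67x^2 - (167/6)x - 29/6
order-2 term: -240x^4 - 500x^3 - 698x^2 - (1031/2)x - 485/3
order-3 term: -640x^3 - 1480x^2 - (5252/3)x - 823
order-4 term: -960x^2 - 1960x - 4216/3
order-5 term: -768x - 976
order-6 term: -256
the series for exp(D + Δ) f terminates at order 6
exp(D + Δ) f = -4x^6 - (97/2)x^5 - (916/3)x^4 - (3683/3)x^3 - 3205x^2 - 5022x - 43525/12

the image equals g(x) = -4x^6 - (97/2)x^5 - (916/3)x^4 - (3683/3)x^3 - 3205x^2 - 5022x - 43525/12


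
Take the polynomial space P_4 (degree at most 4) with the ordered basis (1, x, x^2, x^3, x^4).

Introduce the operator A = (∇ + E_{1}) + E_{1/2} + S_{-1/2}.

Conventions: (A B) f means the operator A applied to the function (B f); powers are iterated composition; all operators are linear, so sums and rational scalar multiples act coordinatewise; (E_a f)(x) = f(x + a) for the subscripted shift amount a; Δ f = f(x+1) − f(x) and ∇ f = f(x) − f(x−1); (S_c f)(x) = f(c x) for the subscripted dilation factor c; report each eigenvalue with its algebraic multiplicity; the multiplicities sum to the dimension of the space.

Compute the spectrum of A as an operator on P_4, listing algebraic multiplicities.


image of 1: 3
image of x: (3/2)x + 5/2
image of x^2: (9/4)x^2 + 5x + 1/4
image of x^3: (15/8)x^3 + (15/2)x^2 + (3/4)x + 17/8
image of x^4: (33/16)x^4 + 10x^3 + (3/2)x^2 + (17/2)x + 1/16
the matrix is upper triangular; its diagonal is (3, 3/2, 9/4, 15/8, 33/16)
for a triangular matrix the eigenvalues are the diagonal entries, with algebraic multiplicity their repetition count

λ = 3/2 (multiplicity 1), λ = 15/8 (multiplicity 1), λ = 33/16 (multiplicity 1), λ = 9/4 (multiplicity 1), λ = 3 (multiplicity 1)


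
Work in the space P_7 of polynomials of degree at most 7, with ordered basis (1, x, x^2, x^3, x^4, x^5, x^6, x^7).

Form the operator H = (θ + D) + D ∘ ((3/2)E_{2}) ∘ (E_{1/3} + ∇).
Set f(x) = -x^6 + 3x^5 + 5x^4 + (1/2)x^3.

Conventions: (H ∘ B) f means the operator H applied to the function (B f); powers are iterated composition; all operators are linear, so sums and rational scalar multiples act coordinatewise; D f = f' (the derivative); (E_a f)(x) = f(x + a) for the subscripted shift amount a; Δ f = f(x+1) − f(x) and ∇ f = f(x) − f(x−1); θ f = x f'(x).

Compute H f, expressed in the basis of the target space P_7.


the image equals g(x) = -6x^6 - (185/2)x^4 - (817/2)x^3 - (3955/12)x^2 + (4855/9)x + 19253/27

θ f = -6x^6 + 15x^5 + 20x^4 + (3/2)x^3
D f = -6x^5 + 15x^4 + 20x^3 + (3/2)x^2
(θ + D) f = -6x^6 + 9x^5 + 35x^4 + (43/2)x^3 + (3/2)x^2
E_{1/3} f = -x^6 + x^5 + (25/3)x^4 + (527/54)x^3 + (257/54)x^2 + (173/162)x + 133/1458
∇ f = -6x^5 + 30x^4 - 30x^3 + (33/2)x^2 - (5/2)x - 1/2
(E_{1/3} + ∇) f = -x^6 - 5x^5 + (115/3)x^4 - (1093/54)x^3 + (574/27)x^2 - (116/81)x - 298/729
E_{2} (E_{1/3} + ∇) f = -x^6 - 17x^5 - (215/3)x^4 - (3973/54)x^3 + (4855/27)x^2 + (38506/81)x + 225386/729
((3/2)E_{2}) (E_{1/3} + ∇) f = -(3/2)x^6 - (51/2)x^5 - (215/2)x^4 - (3973/36)x^3 + (4855/18)x^2 + (19253/27)x + 112693/243
D ((3/2)E_{2}) (E_{1/3} + ∇) f = -9x^5 - (255/2)x^4 - 430x^3 - (3973/12)x^2 + (4855/9)x + 19253/27
((θ + D) + D ∘ ((3/2)E_{2}) ∘ (E_{1/3} + ∇)) f = -6x^6 - (185/2)x^4 - (817/2)x^3 - (3955/12)x^2 + (4855/9)x + 19253/27


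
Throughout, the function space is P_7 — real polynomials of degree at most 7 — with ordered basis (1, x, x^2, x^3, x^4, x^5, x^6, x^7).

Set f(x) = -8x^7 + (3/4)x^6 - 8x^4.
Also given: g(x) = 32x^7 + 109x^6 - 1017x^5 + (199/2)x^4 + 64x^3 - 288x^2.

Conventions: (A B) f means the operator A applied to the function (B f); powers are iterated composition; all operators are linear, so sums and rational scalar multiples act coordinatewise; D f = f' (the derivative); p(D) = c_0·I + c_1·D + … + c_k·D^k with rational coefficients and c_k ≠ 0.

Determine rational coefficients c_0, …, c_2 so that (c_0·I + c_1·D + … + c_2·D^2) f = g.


D^0 f = -8x^7 + (3/4)x^6 - 8x^4
D^1 f = -56x^6 + (9/2)x^5 - 32x^3
D^2 f = -336x^5 + (45/2)x^4 - 96x^2
matching coefficients of g against c_0 f + c_1 Df + … from the top degree down determines the c_i
solution: c_0 = -4, c_1 = -2, c_2 = 3

c_0 = -4, c_1 = -2, c_2 = 3


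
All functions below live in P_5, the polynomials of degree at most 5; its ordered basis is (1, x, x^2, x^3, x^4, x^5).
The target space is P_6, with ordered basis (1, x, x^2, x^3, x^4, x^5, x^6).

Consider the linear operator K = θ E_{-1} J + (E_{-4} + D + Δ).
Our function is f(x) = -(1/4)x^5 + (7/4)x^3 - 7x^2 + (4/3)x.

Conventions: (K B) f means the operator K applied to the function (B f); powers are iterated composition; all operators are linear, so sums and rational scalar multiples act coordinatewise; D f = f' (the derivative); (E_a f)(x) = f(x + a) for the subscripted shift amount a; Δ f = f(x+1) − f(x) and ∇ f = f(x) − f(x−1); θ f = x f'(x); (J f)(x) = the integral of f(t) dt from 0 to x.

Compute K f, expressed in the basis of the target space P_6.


g(x) = -(1/4)x^6 + x^5 + (7/4)x^4 - (101/2)x^3 + (478/3)x^2 - (425/2)x + 143/6

J f = -(1/24)x^6 + (7/16)x^4 - (7/3)x^3 + (2/3)x^2
E_{-1} J f = -(1/24)x^6 + (1/4)x^5 - (3/16)x^4 - (13/4)x^3 + (29/3)x^2 - (59/6)x + 163/48
θ E_{-1} J f = -(1/4)x^6 + (5/4)x^5 - (3/4)x^4 - (39/4)x^3 + (58/3)x^2 - (59/6)x
E_{-4} f = -(1/4)x^5 + 5x^4 - (153/4)x^3 + 132x^2 - (536/3)x + 80/3
D f = -(5/4)x^4 + (21/4)x^2 - 14x + 4/3
Δ f = -(5/4)x^4 - (5/2)x^3 + (11/4)x^2 - 10x - 25/6
(E_{-4} + D + Δ) f = -(1/4)x^5 + (5/2)x^4 - (163/4)x^3 + 140x^2 - (608/3)x + 143/6
(θ E_{-1} J + (E_{-4} + D + Δ)) f = -(1/4)x^6 + x^5 + (7/4)x^4 - (101/2)x^3 + (478/3)x^2 - (425/2)x + 143/6


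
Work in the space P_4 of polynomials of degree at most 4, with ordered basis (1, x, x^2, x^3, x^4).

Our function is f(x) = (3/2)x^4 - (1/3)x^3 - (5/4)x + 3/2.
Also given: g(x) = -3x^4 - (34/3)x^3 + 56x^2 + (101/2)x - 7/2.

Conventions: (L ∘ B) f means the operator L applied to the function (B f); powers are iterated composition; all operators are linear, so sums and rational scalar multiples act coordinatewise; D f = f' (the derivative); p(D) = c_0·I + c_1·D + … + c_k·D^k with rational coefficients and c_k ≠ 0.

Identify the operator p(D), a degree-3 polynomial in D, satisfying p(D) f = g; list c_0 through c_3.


p(D) = -2·I − 2·D + 3·D^2 + (3/2)·D^3, i.e. c_0 = -2, c_1 = -2, c_2 = 3, c_3 = 3/2

D^0 f = (3/2)x^4 - (1/3)x^3 - (5/4)x + 3/2
D^1 f = 6x^3 - x^2 - 5/4
D^2 f = 18x^2 - 2x
D^3 f = 36x - 2
matching coefficients of g against c_0 f + c_1 Df + … from the top degree down determines the c_i
solution: c_0 = -2, c_1 = -2, c_2 = 3, c_3 = 3/2


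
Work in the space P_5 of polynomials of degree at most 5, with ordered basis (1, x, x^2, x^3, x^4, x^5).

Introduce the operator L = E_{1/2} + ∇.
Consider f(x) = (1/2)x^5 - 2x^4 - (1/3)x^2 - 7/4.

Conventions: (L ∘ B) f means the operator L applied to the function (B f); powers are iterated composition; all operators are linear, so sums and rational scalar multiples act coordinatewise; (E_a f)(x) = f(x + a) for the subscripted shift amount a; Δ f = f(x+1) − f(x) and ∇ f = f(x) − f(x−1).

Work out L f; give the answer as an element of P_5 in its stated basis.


the image equals g(x) = (1/2)x^5 + (7/4)x^4 - (63/4)x^3 + (343/24)x^2 - (395/32)x + 57/64

E_{1/2} f = (1/2)x^5 - (3/4)x^4 - (11/4)x^3 - (65/24)x^2 - (113/96)x - 373/192
∇ f = (5/2)x^4 - 13x^3 + 17x^2 - (67/6)x + 17/6
(E_{1/2} + ∇) f = (1/2)x^5 + (7/4)x^4 - (63/4)x^3 + (343/24)x^2 - (395/32)x + 57/64


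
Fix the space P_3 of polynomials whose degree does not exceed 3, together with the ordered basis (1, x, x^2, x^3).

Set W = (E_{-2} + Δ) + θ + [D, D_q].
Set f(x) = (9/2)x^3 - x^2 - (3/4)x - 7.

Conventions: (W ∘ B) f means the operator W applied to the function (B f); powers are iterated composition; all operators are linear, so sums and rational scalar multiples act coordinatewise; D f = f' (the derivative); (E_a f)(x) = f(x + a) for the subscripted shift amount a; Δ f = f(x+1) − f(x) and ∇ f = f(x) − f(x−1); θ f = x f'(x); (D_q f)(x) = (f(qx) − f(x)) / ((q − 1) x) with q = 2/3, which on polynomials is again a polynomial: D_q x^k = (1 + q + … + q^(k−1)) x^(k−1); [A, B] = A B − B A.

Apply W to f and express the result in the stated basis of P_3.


g(x) = 18x^3 - (33/2)x^2 + (129/2)x - 509/12

E_{-2} f = (9/2)x^3 - 28x^2 + (229/4)x - 91/2
Δ f = (27/2)x^2 + (23/2)x + 11/4
(E_{-2} + Δ) f = (9/2)x^3 - (29/2)x^2 + (275/4)x - 171/4
θ f = (27/2)x^3 - 2x^2 - (3/4)x
D_q f = (19/2)x^2 - (5/3)x - 3/4
D D_q f = 19x - 5/3
D f = (27/2)x^2 - 2x - 3/4
D_q D f = (45/2)x - 2
[D, D_q] f = -(7/2)x + 1/3
((E_{-2} + Δ) + θ + [D, D_q]) f = 18x^3 - (33/2)x^2 + (129/2)x - 509/12


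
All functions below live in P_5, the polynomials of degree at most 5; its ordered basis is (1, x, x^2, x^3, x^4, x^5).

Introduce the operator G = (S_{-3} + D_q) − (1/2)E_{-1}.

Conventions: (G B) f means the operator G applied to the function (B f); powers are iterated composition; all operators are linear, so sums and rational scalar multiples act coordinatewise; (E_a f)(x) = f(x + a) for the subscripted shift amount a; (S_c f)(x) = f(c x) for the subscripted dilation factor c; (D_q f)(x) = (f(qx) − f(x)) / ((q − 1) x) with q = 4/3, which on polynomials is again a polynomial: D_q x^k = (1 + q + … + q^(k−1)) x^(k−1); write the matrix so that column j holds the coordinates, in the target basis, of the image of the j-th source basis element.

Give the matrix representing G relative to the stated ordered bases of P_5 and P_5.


the matrix is [[1/2, 3/2, -1/2, 1/2, -1/2, 1/2]; [0, -7/2, 10/3, -3/2, 2, -5/2]; [0, 0, 17/2, 101/18, -3, 5]; [0, 0, 0, -55/2, 229/27, -5]; [0, 0, 0, 0, 161/2, 1967/162]; [0, 0, 0, 0, 0, -487/2]] (rows listed top to bottom)

image of 1: 1/2
image of x: -(7/2)x + 3/2
image of x^2: (17/2)x^2 + (10/3)x - 1/2
image of x^3: -(55/2)x^3 + (101/18)x^2 - (3/2)x + 1/2
image of x^4: (161/2)x^4 + (229/27)x^3 - 3x^2 + 2x - 1/2
image of x^5: -(487/2)x^5 + (1967/162)x^4 - 5x^3 + 5x^2 - (5/2)x + 1/2
each image's coordinates form column j of the matrix


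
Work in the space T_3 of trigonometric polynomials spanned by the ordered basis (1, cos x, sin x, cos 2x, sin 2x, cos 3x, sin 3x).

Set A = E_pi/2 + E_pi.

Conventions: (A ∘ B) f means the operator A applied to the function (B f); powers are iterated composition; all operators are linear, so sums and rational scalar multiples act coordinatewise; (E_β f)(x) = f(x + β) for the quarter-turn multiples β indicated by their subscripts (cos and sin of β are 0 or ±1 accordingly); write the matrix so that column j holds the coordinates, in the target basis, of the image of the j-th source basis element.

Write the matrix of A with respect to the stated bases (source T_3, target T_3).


the matrix is [[2, 0, 0, 0, 0, 0, 0]; [0, -1, 1, 0, 0, 0, 0]; [0, -1, -1, 0, 0, 0, 0]; [0, 0, 0, 0, 0, 0, 0]; [0, 0, 0, 0, 0, 0, 0]; [0, 0, 0, 0, 0, -1, -1]; [0, 0, 0, 0, 0, 1, -1]] (rows listed top to bottom)

image of 1: 2
image of cos x: -cos x - sin x
image of sin x: cos x - sin x
image of cos 2x: 0
image of sin 2x: 0
image of cos 3x: -cos 3x + sin 3x
image of sin 3x: -cos 3x - sin 3x
each image's coordinates form column j of the matrix


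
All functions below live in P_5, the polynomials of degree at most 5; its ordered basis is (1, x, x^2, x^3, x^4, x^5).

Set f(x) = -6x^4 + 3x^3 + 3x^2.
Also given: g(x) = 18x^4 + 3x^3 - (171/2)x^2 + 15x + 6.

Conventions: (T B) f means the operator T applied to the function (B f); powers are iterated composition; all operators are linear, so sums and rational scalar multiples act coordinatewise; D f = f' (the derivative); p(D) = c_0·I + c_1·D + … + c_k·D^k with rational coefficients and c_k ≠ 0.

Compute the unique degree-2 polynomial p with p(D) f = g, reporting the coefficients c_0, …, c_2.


D^0 f = -6x^4 + 3x^3 + 3x^2
D^1 f = -24x^3 + 9x^2 + 6x
D^2 f = -72x^2 + 18x + 6
matching coefficients of g against c_0 f + c_1 Df + … from the top degree down determines the c_i
solution: c_0 = -3, c_1 = -1/2, c_2 = 1

p(D) = -3·I − (1/2)·D + D^2, i.e. c_0 = -3, c_1 = -1/2, c_2 = 1


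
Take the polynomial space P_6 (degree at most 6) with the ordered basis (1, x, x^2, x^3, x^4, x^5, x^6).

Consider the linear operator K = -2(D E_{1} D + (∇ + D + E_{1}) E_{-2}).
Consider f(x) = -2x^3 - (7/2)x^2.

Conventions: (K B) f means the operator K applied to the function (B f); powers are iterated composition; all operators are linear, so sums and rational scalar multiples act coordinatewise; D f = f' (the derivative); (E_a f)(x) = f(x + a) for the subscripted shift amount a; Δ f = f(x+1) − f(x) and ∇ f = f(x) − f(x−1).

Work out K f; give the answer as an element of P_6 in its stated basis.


g(x) = 4x^3 + 19x^2 - 58x + 102

D f = -6x^2 - 7x
E_{1} D f = -6x^2 - 19x - 13
D E_{1} D f = -12x - 19
E_{-2} f = -2x^3 + (17/2)x^2 - 10x + 2
∇ E_{-2} f = -6x^2 + 23x - 41/2
D E_{-2} f = -6x^2 + 17x - 10
E_{1} E_{-2} f = -2x^3 + (5/2)x^2 + x - 3/2
(∇ + D + E_{1}) E_{-2} f = -2x^3 - (19/2)x^2 + 41x - 32
(D E_{1} D + (∇ + D + E_{1}) E_{-2}) f = -2x^3 - (19/2)x^2 + 29x - 51
(-2(D E_{1} D + (∇ + D + E_{1}) E_{-2})) f = 4x^3 + 19x^2 - 58x + 102


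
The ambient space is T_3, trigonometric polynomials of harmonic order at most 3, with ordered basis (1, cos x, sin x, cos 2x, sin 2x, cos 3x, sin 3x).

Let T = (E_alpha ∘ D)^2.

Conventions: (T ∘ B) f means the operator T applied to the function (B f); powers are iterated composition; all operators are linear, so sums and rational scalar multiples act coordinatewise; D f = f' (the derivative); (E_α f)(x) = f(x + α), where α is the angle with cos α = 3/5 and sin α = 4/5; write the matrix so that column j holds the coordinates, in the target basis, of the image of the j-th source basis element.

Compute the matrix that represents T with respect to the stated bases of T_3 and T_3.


the matrix is [[0, 0, 0, 0, 0, 0, 0]; [0, 7/25, -24/25, 0, 0, 0, 0]; [0, 24/25, 7/25, 0, 0, 0, 0]; [0, 0, 0, 2108/625, 1344/625, 0, 0]; [0, 0, 0, -1344/625, 2108/625, 0, 0]; [0, 0, 0, 0, 0, -105777/15625, 92664/15625]; [0, 0, 0, 0, 0, -92664/15625, -105777/15625]] (rows listed top to bottom)

image of 1: 0
image of cos x: (7/25)cos x + (24/25)sin x
image of sin x: -(24/25)cos x + (7/25)sin x
image of cos 2x: (2108/625)cos 2x - (1344/625)sin 2x
image of sin 2x: (1344/625)cos 2x + (2108/625)sin 2x
image of cos 3x: -(105777/15625)cos 3x - (92664/15625)sin 3x
image of sin 3x: (92664/15625)cos 3x - (105777/15625)sin 3x
each image's coordinates form column j of the matrix


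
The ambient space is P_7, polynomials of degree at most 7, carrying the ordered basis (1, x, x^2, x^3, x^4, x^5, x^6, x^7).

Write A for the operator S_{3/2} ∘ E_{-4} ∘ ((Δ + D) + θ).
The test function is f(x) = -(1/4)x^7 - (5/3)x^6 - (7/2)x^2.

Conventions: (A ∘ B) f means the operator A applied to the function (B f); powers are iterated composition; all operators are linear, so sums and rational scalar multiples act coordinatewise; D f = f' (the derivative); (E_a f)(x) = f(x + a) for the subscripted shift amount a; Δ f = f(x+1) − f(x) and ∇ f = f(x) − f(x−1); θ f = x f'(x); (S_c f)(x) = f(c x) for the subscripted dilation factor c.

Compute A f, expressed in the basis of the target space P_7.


Δ f = -(7/4)x^6 - (61/4)x^5 - (135/4)x^4 - (505/12)x^3 - (121/4)x^2 - (75/4)x - 65/12
D f = -(7/4)x^6 - 10x^5 - 7x
(Δ + D) f = -(7/2)x^6 - (101/4)x^5 - (135/4)x^4 - (505/12)x^3 - (121/4)x^2 - (103/4)x - 65/12
θ f = -(7/4)x^7 - 10x^6 - 7x^2
((Δ + D) + θ) f = -(7/4)x^7 - (27/2)x^6 - (101/4)x^5 - (135/4)x^4 - (505/12)x^3 - (149/4)x^2 - (103/4)x - 65/12
E_{-4} ((Δ + D) + θ) f = -(7/4)x^7 + (71/2)x^6 - (1157/4)x^5 + (4605/4)x^4 - (23305/12)x^3 - (3281/4)x^2 + (29361/4)x - 86557/12
S_{3/2} E_{-4} ((Δ + D) + θ) f = -(15309/512)x^7 + (51759/128)x^6 - (281151/128)x^5 + (373005/64)x^4 - (209745/32)x^3 - (29529/16)x^2 + (88083/8)x - 86557/12

the image equals g(x) = -(15309/512)x^7 + (51759/128)x^6 - (281151/128)x^5 + (373005/64)x^4 - (209745/32)x^3 - (29529/16)x^2 + (88083/8)x - 86557/12


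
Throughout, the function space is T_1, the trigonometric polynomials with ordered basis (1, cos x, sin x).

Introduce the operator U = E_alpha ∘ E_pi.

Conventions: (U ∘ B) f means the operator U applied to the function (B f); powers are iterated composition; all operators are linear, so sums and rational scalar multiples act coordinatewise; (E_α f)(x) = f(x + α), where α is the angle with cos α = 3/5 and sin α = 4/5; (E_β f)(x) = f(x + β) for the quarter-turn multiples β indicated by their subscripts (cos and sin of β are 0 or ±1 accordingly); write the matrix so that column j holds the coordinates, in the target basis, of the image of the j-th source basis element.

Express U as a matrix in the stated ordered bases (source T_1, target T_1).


image of 1: 1
image of cos x: -(3/5)cos x + (4/5)sin x
image of sin x: -(4/5)cos x - (3/5)sin x
each image's coordinates form column j of the matrix

the matrix is [[1, 0, 0]; [0, -3/5, -4/5]; [0, 4/5, -3/5]] (rows listed top to bottom)


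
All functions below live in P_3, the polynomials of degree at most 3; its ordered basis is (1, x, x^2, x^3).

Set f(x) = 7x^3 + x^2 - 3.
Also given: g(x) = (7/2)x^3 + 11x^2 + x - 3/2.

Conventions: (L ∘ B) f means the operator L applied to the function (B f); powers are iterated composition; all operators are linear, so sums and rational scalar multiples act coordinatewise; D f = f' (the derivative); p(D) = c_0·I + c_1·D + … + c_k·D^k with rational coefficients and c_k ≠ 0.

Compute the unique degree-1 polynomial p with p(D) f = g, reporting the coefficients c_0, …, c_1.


D^0 f = 7x^3 + x^2 - 3
D^1 f = 21x^2 + 2x
matching coefficients of g against c_0 f + c_1 Df + … from the top degree down determines the c_i
solution: c_0 = 1/2, c_1 = 1/2

c_0 = 1/2, c_1 = 1/2


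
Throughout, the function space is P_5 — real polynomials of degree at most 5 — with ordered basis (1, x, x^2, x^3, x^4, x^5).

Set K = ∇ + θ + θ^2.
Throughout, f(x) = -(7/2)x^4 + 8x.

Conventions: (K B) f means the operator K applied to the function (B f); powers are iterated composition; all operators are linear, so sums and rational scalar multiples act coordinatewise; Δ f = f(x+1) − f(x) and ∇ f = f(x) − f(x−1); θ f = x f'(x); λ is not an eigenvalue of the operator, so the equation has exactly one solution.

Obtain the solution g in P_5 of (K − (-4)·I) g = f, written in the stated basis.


the image equals g(x) = -(7/48)x^4 + (7/192)x^3 - (63/640)x^2 + (4267/2880)x - 10151/23040

write g with unknown coordinates in the stated basis and equate coefficients in (K − (-4)·I) g = f
solving from the highest basis element down gives g = -(7/48)x^4 + (7/192)x^3 - (63/640)x^2 + (4267/2880)x - 10151/23040
check: K g = -(35/12)x^4 - (7/48)x^3 + (63/160)x^2 + (1493/720)x + 10151/5760
so K g − (-4)·g = -(7/2)x^4 + 8x = f ✓


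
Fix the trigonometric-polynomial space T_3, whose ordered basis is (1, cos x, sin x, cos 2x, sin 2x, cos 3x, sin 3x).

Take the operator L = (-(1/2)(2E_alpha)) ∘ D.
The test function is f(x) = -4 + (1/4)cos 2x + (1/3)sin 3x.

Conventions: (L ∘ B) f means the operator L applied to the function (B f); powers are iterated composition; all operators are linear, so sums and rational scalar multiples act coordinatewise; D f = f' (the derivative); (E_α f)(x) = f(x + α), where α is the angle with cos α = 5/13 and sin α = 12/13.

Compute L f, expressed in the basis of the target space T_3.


D f = -(1/2)sin 2x + cos 3x
E_alpha D f = -(60/169)cos 2x + (119/338)sin 2x - (2035/2197)cos 3x + (828/2197)sin 3x
(2E_alpha) D f = -(120/169)cos 2x + (119/169)sin 2x - (4070/2197)cos 3x + (1656/2197)sin 3x
(-(1/2)(2E_alpha)) D f = (60/169)cos 2x - (119/338)sin 2x + (2035/2197)cos 3x - (828/2197)sin 3x

g(x) = (60/169)cos 2x - (119/338)sin 2x + (2035/2197)cos 3x - (828/2197)sin 3x


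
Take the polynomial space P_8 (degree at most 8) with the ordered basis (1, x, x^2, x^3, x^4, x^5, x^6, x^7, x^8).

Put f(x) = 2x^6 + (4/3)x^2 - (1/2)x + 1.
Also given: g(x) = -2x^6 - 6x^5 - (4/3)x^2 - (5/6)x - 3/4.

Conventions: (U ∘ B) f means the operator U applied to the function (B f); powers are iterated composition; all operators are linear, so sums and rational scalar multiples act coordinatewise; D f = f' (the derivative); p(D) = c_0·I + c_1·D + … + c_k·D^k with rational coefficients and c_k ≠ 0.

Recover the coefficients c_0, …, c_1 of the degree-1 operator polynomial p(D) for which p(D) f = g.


c_0 = -1, c_1 = -1/2

D^0 f = 2x^6 + (4/3)x^2 - (1/2)x + 1
D^1 f = 12x^5 + (8/3)x - 1/2
matching coefficients of g against c_0 f + c_1 Df + … from the top degree down determines the c_i
solution: c_0 = -1, c_1 = -1/2


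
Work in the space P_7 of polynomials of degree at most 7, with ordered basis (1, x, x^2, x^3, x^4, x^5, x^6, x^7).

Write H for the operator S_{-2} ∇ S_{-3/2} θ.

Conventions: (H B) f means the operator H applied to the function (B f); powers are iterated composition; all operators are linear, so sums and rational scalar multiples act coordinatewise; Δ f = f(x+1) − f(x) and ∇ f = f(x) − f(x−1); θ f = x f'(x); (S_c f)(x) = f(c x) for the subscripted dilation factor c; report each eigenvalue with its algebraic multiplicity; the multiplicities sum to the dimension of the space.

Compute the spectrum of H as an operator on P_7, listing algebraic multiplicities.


λ = 0 (multiplicity 8)

image of 1: 0
image of x: -3/2
image of x^2: -18x - 9/2
image of x^3: -(243/2)x^2 - (243/4)x - 81/8
image of x^4: -648x^3 - 486x^2 - 162x - 81/4
image of x^5: -(6075/2)x^4 - (6075/2)x^3 - (6075/4)x^2 - (6075/16)x - 1215/32
image of x^6: -13122x^5 - (32805/2)x^4 - 10935x^3 - (32805/8)x^2 - (6561/8)x - 2187/32
image of x^7: -(107163/2)x^6 - (321489/4)x^5 - (535815/8)x^4 - (535815/16)x^3 - (321489/32)x^2 - (107163/64)x - 15309/128
the matrix is upper triangular; its diagonal is (0, 0, 0, 0, 0, 0, 0, 0)
for a triangular matrix the eigenvalues are the diagonal entries, with algebraic multiplicity their repetition count
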